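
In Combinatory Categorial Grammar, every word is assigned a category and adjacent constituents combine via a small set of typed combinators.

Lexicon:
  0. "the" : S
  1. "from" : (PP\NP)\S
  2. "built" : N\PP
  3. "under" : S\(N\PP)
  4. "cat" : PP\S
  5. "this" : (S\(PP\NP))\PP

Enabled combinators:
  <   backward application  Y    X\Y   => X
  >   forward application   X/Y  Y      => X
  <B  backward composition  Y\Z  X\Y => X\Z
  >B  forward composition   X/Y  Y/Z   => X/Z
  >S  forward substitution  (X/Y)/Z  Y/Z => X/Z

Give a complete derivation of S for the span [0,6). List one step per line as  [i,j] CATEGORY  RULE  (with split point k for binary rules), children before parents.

[0,6] S   <
  [0,2] PP\NP   <
    [0,1] "the" : S
    [1,2] "from" : (PP\NP)\S
  [2,6] S\(PP\NP)   <
    [2,5] PP   <
      [2,4] S   <
        [2,3] "built" : N\PP
        [3,4] "under" : S\(N\PP)
      [4,5] "cat" : PP\S
    [5,6] "this" : (S\(PP\NP))\PP

[0,1] S  lex  "the"
[1,2] (PP\NP)\S  lex  "from"
[0,2] PP\NP  <  k=1
[2,3] N\PP  lex  "built"
[3,4] S\(N\PP)  lex  "under"
[2,4] S  <  k=3
[4,5] PP\S  lex  "cat"
[2,5] PP  <  k=4
[5,6] (S\(PP\NP))\PP  lex  "this"
[2,6] S\(PP\NP)  <  k=5
[0,6] S  <  k=2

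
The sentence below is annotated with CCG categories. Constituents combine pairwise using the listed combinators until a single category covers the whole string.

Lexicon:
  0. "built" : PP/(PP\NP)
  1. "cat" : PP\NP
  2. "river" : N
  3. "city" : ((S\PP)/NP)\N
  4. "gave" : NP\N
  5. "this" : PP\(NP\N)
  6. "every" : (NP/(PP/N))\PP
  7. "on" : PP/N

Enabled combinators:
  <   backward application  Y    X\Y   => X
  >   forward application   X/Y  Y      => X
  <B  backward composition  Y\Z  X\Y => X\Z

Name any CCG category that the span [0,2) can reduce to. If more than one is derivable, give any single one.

PP

[0,8] S   <
  [0,2] PP   >
    [0,1] "built" : PP/(PP\NP)
    [1,2] "cat" : PP\NP
  [2,8] S\PP   >
    [2,4] (S\PP)/NP   <
      [2,3] "river" : N
      [3,4] "city" : ((S\PP)/NP)\N
    [4,8] NP   >
      [4,7] NP/(PP/N)   <
        [4,6] PP   <
          [4,5] "gave" : NP\N
          [5,6] "this" : PP\(NP\N)
        [6,7] "every" : (NP/(PP/N))\PP
      [7,8] "on" : PP/N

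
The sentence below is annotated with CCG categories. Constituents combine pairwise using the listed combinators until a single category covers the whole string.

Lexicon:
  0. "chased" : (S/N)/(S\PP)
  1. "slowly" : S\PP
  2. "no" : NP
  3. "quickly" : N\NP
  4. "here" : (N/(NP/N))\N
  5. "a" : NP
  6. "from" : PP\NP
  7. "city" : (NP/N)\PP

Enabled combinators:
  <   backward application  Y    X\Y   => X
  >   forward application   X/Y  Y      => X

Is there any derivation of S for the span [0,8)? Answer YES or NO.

[0,8] S   >
  [0,2] S/N   >
    [0,1] "chased" : (S/N)/(S\PP)
    [1,2] "slowly" : S\PP
  [2,8] N   >
    [2,5] N/(NP/N)   <
      [2,4] N   <
        [2,3] "no" : NP
        [3,4] "quickly" : N\NP
      [4,5] "here" : (N/(NP/N))\N
    [5,8] NP/N   <
      [5,7] PP   <
        [5,6] "a" : NP
        [6,7] "from" : PP\NP
      [7,8] "city" : (NP/N)\PP

YES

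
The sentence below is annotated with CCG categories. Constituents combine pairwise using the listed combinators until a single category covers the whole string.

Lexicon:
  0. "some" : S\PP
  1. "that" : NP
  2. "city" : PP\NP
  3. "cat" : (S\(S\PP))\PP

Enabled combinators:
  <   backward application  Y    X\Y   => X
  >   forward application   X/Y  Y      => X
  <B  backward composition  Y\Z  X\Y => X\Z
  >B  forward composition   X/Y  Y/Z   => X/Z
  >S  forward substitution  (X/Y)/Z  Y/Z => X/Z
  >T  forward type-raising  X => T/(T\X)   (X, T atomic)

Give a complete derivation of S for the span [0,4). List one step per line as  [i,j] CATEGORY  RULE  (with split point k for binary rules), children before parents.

[0,1] S\PP  lex  "some"
[1,2] NP  lex  "that"
[2,3] PP\NP  lex  "city"
[1,3] PP  <  k=2
[3,4] (S\(S\PP))\PP  lex  "cat"
[1,4] S\(S\PP)  <  k=3
[0,4] S  <  k=1

[0,4] S   <
  [0,1] "some" : S\PP
  [1,4] S\(S\PP)   <
    [1,3] PP   <
      [1,2] "that" : NP
      [2,3] "city" : PP\NP
    [3,4] "cat" : (S\(S\PP))\PP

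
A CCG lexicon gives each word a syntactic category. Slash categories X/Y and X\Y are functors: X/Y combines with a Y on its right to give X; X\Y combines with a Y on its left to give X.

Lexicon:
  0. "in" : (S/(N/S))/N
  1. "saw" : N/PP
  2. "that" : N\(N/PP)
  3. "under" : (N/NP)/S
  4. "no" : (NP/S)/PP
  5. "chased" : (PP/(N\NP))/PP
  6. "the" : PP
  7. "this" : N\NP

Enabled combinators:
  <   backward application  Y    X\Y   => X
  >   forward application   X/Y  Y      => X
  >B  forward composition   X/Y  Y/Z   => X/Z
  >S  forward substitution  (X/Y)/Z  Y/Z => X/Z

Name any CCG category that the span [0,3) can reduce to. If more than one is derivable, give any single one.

[0,8] S   >
  [0,3] S/(N/S)   >
    [0,1] "in" : (S/(N/S))/N
    [1,3] N   <
      [1,2] "saw" : N/PP
      [2,3] "that" : N\(N/PP)
  [3,8] N/S   >S
    [3,4] "under" : (N/NP)/S
    [4,8] NP/S   >
      [4,5] "no" : (NP/S)/PP
      [5,8] PP   >
        [5,7] PP/(N\NP)   >
          [5,6] "chased" : (PP/(N\NP))/PP
          [6,7] "the" : PP
        [7,8] "this" : N\NP

S/(N/S)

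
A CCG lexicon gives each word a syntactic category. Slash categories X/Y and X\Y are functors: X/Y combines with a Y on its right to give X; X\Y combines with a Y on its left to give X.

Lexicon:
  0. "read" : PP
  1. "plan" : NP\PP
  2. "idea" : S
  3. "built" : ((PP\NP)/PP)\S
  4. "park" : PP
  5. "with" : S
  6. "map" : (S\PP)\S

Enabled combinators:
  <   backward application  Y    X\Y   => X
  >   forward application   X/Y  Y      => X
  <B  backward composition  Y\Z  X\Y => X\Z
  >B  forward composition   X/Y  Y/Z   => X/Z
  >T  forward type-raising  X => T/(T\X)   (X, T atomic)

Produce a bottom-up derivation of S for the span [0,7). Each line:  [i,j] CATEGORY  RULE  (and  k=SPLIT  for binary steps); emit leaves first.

[0,7] S   <
  [0,5] PP   <
    [0,2] NP   <
      [0,1] "read" : PP
      [1,2] "plan" : NP\PP
    [2,5] PP\NP   >
      [2,4] (PP\NP)/PP   <
        [2,3] "idea" : S
        [3,4] "built" : ((PP\NP)/PP)\S
      [4,5] "park" : PP
  [5,7] S\PP   <
    [5,6] "with" : S
    [6,7] "map" : (S\PP)\S

[0,1] PP  lex  "read"
[1,2] NP\PP  lex  "plan"
[0,2] NP  <  k=1
[2,3] S  lex  "idea"
[3,4] ((PP\NP)/PP)\S  lex  "built"
[2,4] (PP\NP)/PP  <  k=3
[4,5] PP  lex  "park"
[2,5] PP\NP  >  k=4
[0,5] PP  <  k=2
[5,6] S  lex  "with"
[6,7] (S\PP)\S  lex  "map"
[5,7] S\PP  <  k=6
[0,7] S  <  k=5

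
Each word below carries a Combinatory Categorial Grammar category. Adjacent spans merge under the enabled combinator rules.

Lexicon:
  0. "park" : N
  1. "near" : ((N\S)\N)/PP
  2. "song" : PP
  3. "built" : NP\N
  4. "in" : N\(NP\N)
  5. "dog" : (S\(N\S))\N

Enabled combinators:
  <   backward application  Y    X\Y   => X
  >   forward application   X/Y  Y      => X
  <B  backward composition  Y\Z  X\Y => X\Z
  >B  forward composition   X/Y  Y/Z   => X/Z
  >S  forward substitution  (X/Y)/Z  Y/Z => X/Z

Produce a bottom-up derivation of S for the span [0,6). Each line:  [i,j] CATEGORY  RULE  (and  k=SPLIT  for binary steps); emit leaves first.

[0,1] N  lex  "park"
[1,2] ((N\S)\N)/PP  lex  "near"
[2,3] PP  lex  "song"
[1,3] (N\S)\N  >  k=2
[0,3] N\S  <  k=1
[3,4] NP\N  lex  "built"
[4,5] N\(NP\N)  lex  "in"
[3,5] N  <  k=4
[5,6] (S\(N\S))\N  lex  "dog"
[3,6] S\(N\S)  <  k=5
[0,6] S  <  k=3

[0,6] S   <
  [0,3] N\S   <
    [0,1] "park" : N
    [1,3] (N\S)\N   >
      [1,2] "near" : ((N\S)\N)/PP
      [2,3] "song" : PP
  [3,6] S\(N\S)   <
    [3,5] N   <
      [3,4] "built" : NP\N
      [4,5] "in" : N\(NP\N)
    [5,6] "dog" : (S\(N\S))\N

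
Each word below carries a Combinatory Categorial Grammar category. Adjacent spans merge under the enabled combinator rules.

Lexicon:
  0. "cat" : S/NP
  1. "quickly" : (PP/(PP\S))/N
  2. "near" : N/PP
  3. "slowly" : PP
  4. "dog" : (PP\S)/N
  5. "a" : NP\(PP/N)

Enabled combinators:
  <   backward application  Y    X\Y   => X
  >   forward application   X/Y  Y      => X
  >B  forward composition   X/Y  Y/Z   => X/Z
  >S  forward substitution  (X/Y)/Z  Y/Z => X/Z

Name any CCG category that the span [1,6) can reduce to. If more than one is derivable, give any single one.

NP

[0,6] S   >
  [0,1] "cat" : S/NP
  [1,6] NP   <
    [1,5] PP/N   >B
      [1,4] PP/(PP\S)   >
        [1,2] "quickly" : (PP/(PP\S))/N
        [2,4] N   >
          [2,3] "near" : N/PP
          [3,4] "slowly" : PP
      [4,5] "dog" : (PP\S)/N
    [5,6] "a" : NP\(PP/N)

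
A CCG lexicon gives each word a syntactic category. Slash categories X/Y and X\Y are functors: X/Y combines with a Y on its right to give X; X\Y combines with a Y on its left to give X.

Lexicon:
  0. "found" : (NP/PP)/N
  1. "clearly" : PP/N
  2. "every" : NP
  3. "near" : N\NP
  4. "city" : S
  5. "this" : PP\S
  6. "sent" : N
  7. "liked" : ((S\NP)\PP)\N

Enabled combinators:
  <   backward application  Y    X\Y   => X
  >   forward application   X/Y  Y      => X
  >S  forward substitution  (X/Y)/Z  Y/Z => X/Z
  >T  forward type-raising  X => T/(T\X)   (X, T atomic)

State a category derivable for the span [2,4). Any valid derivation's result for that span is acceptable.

N

[0,8] S   <
  [0,4] NP   >
    [0,2] NP/N   >S
      [0,1] "found" : (NP/PP)/N
      [1,2] "clearly" : PP/N
    [2,4] N   <
      [2,3] "every" : NP
      [3,4] "near" : N\NP
  [4,8] S\NP   <
    [4,6] PP   >
      [4,5] PP/(PP\S)   >T
        [4,5] "city" : S
      [5,6] "this" : PP\S
    [6,8] (S\NP)\PP   <
      [6,7] "sent" : N
      [7,8] "liked" : ((S\NP)\PP)\N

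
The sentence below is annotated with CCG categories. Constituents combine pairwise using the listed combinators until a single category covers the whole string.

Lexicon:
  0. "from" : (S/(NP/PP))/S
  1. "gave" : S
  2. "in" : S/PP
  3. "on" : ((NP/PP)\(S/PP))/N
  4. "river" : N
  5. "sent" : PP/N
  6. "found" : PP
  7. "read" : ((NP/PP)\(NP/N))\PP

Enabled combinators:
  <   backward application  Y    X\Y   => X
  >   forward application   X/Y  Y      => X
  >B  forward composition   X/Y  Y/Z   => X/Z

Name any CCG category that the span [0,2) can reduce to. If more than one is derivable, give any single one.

S/(NP/PP)

[0,8] S   >
  [0,2] S/(NP/PP)   >
    [0,1] "from" : (S/(NP/PP))/S
    [1,2] "gave" : S
  [2,8] NP/PP   <
    [2,6] NP/N   >B
      [2,5] NP/PP   <
        [2,3] "in" : S/PP
        [3,5] (NP/PP)\(S/PP)   >
          [3,4] "on" : ((NP/PP)\(S/PP))/N
          [4,5] "river" : N
      [5,6] "sent" : PP/N
    [6,8] (NP/PP)\(NP/N)   <
      [6,7] "found" : PP
      [7,8] "read" : ((NP/PP)\(NP/N))\PP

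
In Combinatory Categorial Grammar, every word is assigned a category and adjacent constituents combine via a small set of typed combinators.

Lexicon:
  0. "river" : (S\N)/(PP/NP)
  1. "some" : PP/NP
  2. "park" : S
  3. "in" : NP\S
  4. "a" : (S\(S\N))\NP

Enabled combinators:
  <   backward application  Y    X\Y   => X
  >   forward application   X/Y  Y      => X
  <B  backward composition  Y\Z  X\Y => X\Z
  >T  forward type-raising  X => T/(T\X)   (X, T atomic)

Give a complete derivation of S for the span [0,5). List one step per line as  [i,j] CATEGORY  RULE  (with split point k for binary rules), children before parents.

[0,5] S   <
  [0,2] S\N   >
    [0,1] "river" : (S\N)/(PP/NP)
    [1,2] "some" : PP/NP
  [2,5] S\(S\N)   <
    [2,4] NP   <
      [2,3] "park" : S
      [3,4] "in" : NP\S
    [4,5] "a" : (S\(S\N))\NP

[0,1] (S\N)/(PP/NP)  lex  "river"
[1,2] PP/NP  lex  "some"
[0,2] S\N  >  k=1
[2,3] S  lex  "park"
[3,4] NP\S  lex  "in"
[2,4] NP  <  k=3
[4,5] (S\(S\N))\NP  lex  "a"
[2,5] S\(S\N)  <  k=4
[0,5] S  <  k=2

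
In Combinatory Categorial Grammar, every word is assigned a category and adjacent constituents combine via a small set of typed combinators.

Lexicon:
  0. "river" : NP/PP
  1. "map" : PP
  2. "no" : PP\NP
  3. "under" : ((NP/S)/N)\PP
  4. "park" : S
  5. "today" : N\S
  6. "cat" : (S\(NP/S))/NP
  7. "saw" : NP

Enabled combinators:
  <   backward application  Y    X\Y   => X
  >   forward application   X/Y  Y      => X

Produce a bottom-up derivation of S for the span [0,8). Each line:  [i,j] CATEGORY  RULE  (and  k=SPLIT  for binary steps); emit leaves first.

[0,1] NP/PP  lex  "river"
[1,2] PP  lex  "map"
[0,2] NP  >  k=1
[2,3] PP\NP  lex  "no"
[0,3] PP  <  k=2
[3,4] ((NP/S)/N)\PP  lex  "under"
[0,4] (NP/S)/N  <  k=3
[4,5] S  lex  "park"
[5,6] N\S  lex  "today"
[4,6] N  <  k=5
[0,6] NP/S  >  k=4
[6,7] (S\(NP/S))/NP  lex  "cat"
[7,8] NP  lex  "saw"
[6,8] S\(NP/S)  >  k=7
[0,8] S  <  k=6

[0,8] S   <
  [0,6] NP/S   >
    [0,4] (NP/S)/N   <
      [0,3] PP   <
        [0,2] NP   >
          [0,1] "river" : NP/PP
          [1,2] "map" : PP
        [2,3] "no" : PP\NP
      [3,4] "under" : ((NP/S)/N)\PP
    [4,6] N   <
      [4,5] "park" : S
      [5,6] "today" : N\S
  [6,8] S\(NP/S)   >
    [6,7] "cat" : (S\(NP/S))/NP
    [7,8] "saw" : NP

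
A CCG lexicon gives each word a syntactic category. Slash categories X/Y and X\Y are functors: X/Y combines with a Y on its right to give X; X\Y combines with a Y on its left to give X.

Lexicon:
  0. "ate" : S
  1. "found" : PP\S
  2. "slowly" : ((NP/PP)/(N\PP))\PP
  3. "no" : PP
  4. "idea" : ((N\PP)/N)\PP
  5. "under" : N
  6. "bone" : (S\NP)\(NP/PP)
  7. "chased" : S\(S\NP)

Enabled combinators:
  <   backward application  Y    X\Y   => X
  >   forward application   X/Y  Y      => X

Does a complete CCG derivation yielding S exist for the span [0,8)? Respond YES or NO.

YES

[0,8] S   <
  [0,7] S\NP   <
    [0,6] NP/PP   >
      [0,3] (NP/PP)/(N\PP)   <
        [0,2] PP   <
          [0,1] "ate" : S
          [1,2] "found" : PP\S
        [2,3] "slowly" : ((NP/PP)/(N\PP))\PP
      [3,6] N\PP   >
        [3,5] (N\PP)/N   <
          [3,4] "no" : PP
          [4,5] "idea" : ((N\PP)/N)\PP
        [5,6] "under" : N
    [6,7] "bone" : (S\NP)\(NP/PP)
  [7,8] "chased" : S\(S\NP)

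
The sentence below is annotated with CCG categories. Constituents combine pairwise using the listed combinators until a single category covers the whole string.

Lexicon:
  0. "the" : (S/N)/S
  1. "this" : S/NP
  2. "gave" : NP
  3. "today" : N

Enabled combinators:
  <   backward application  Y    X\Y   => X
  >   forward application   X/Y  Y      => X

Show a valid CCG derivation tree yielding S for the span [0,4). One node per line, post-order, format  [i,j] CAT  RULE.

[0,4] S   >
  [0,3] S/N   >
    [0,1] "the" : (S/N)/S
    [1,3] S   >
      [1,2] "this" : S/NP
      [2,3] "gave" : NP
  [3,4] "today" : N

[0,1] (S/N)/S  lex  "the"
[1,2] S/NP  lex  "this"
[2,3] NP  lex  "gave"
[1,3] S  >  k=2
[0,3] S/N  >  k=1
[3,4] N  lex  "today"
[0,4] S  >  k=3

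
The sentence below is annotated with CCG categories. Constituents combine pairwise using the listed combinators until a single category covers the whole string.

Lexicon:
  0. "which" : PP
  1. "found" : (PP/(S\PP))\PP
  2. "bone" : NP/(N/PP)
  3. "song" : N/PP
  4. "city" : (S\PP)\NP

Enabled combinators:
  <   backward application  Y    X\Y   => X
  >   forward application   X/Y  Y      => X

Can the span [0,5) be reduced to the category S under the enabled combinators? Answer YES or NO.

PP (PP/(S\PP))\PP NP/(N/PP) N/PP (S\PP)\NP
CKY chart[0,5] = {PP}; S ∉ chart

NO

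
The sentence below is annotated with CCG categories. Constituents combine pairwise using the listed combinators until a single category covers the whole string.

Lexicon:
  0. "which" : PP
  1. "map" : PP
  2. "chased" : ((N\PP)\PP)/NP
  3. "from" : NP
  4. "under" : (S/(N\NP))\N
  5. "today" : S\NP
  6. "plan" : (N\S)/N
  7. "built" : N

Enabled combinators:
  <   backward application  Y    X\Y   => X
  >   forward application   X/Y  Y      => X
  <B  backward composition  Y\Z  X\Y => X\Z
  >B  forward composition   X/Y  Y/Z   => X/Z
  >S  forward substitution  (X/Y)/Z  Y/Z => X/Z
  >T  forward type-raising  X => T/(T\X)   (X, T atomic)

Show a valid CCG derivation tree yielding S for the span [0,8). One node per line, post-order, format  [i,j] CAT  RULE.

[0,8] S   >
  [0,5] S/(N\NP)   <
    [0,4] N   <
      [0,1] "which" : PP
      [1,4] N\PP   <
        [1,2] "map" : PP
        [2,4] (N\PP)\PP   >
          [2,3] "chased" : ((N\PP)\PP)/NP
          [3,4] "from" : NP
    [4,5] "under" : (S/(N\NP))\N
  [5,8] N\NP   <B
    [5,6] "today" : S\NP
    [6,8] N\S   >
      [6,7] "plan" : (N\S)/N
      [7,8] "built" : N

[0,1] PP  lex  "which"
[1,2] PP  lex  "map"
[2,3] ((N\PP)\PP)/NP  lex  "chased"
[3,4] NP  lex  "from"
[2,4] (N\PP)\PP  >  k=3
[1,4] N\PP  <  k=2
[0,4] N  <  k=1
[4,5] (S/(N\NP))\N  lex  "under"
[0,5] S/(N\NP)  <  k=4
[5,6] S\NP  lex  "today"
[6,7] (N\S)/N  lex  "plan"
[7,8] N  lex  "built"
[6,8] N\S  >  k=7
[5,8] N\NP  <B  k=6
[0,8] S  >  k=5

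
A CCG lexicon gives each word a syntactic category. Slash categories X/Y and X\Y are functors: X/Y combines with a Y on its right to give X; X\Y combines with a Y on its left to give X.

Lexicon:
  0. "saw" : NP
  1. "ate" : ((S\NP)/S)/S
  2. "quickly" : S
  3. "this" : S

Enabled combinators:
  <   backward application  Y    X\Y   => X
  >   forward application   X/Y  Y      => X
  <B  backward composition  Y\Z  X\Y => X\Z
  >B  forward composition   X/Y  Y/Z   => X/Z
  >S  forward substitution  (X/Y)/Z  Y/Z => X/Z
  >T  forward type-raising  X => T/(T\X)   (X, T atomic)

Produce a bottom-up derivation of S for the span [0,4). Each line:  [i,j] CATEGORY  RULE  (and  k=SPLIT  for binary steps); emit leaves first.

[0,1] NP  lex  "saw"
[0,1] S/(S\NP)  >T
[1,2] ((S\NP)/S)/S  lex  "ate"
[2,3] S  lex  "quickly"
[1,3] (S\NP)/S  >  k=2
[3,4] S  lex  "this"
[1,4] S\NP  >  k=3
[0,4] S  >  k=1

[0,4] S   >
  [0,1] S/(S\NP)   >T
    [0,1] "saw" : NP
  [1,4] S\NP   >
    [1,3] (S\NP)/S   >
      [1,2] "ate" : ((S\NP)/S)/S
      [2,3] "quickly" : S
    [3,4] "this" : S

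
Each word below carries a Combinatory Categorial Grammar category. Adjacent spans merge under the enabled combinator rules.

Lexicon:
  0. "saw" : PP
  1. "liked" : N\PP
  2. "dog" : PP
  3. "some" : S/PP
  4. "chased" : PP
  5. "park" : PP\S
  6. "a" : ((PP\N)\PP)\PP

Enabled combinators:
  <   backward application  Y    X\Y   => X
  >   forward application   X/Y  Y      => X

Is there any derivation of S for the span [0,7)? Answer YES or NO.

PP N\PP PP S/PP PP PP\S ((PP\N)\PP)\PP
CKY chart[0,7] = {PP}; S ∉ chart

NO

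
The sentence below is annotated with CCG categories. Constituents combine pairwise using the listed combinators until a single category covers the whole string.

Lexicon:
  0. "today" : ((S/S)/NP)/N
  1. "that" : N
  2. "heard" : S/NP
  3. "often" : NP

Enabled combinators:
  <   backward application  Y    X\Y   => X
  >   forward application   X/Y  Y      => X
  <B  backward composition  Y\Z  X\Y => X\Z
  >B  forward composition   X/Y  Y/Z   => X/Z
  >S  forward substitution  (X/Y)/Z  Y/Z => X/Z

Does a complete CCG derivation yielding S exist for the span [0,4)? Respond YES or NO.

YES

[0,4] S   >
  [0,3] S/NP   >S
    [0,2] (S/S)/NP   >
      [0,1] "today" : ((S/S)/NP)/N
      [1,2] "that" : N
    [2,3] "heard" : S/NP
  [3,4] "often" : NP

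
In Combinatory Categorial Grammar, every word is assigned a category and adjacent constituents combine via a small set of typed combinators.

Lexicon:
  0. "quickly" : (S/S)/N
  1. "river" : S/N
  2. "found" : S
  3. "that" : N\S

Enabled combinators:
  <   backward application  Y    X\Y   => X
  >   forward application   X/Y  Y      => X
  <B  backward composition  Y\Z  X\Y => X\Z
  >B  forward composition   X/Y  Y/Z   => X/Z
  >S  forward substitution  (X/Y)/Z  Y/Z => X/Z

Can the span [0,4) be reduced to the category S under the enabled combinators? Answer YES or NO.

YES

[0,4] S   >
  [0,2] S/N   >S
    [0,1] "quickly" : (S/S)/N
    [1,2] "river" : S/N
  [2,4] N   <
    [2,3] "found" : S
    [3,4] "that" : N\S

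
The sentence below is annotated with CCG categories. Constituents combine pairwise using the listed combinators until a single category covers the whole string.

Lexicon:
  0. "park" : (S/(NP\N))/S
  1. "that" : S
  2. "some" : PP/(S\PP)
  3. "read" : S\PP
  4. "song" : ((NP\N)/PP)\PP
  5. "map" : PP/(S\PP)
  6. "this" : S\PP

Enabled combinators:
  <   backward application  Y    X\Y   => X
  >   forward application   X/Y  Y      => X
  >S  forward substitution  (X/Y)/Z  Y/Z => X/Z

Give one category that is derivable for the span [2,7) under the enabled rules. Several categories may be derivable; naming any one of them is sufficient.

NP\N

[0,7] S   >
  [0,2] S/(NP\N)   >
    [0,1] "park" : (S/(NP\N))/S
    [1,2] "that" : S
  [2,7] NP\N   >
    [2,5] (NP\N)/PP   <
      [2,4] PP   >
        [2,3] "some" : PP/(S\PP)
        [3,4] "read" : S\PP
      [4,5] "song" : ((NP\N)/PP)\PP
    [5,7] PP   >
      [5,6] "map" : PP/(S\PP)
      [6,7] "this" : S\PP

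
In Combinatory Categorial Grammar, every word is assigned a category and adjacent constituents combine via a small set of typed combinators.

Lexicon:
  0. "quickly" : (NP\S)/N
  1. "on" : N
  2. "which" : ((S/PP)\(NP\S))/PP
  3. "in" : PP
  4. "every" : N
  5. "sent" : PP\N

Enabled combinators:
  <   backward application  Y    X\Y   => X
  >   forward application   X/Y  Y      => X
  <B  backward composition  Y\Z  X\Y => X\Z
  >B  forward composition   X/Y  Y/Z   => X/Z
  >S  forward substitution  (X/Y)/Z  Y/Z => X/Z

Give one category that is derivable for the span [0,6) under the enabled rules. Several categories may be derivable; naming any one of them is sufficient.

[0,6] S   >
  [0,4] S/PP   <
    [0,2] NP\S   >
      [0,1] "quickly" : (NP\S)/N
      [1,2] "on" : N
    [2,4] (S/PP)\(NP\S)   >
      [2,3] "which" : ((S/PP)\(NP\S))/PP
      [3,4] "in" : PP
  [4,6] PP   <
    [4,5] "every" : N
    [5,6] "sent" : PP\N

S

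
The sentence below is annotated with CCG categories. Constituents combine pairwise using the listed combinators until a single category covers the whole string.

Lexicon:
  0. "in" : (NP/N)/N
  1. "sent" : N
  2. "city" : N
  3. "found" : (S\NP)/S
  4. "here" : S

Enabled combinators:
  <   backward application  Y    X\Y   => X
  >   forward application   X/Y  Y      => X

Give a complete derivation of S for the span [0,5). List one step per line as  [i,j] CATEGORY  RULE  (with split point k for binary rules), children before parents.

[0,1] (NP/N)/N  lex  "in"
[1,2] N  lex  "sent"
[0,2] NP/N  >  k=1
[2,3] N  lex  "city"
[0,3] NP  >  k=2
[3,4] (S\NP)/S  lex  "found"
[4,5] S  lex  "here"
[3,5] S\NP  >  k=4
[0,5] S  <  k=3

[0,5] S   <
  [0,3] NP   >
    [0,2] NP/N   >
      [0,1] "in" : (NP/N)/N
      [1,2] "sent" : N
    [2,3] "city" : N
  [3,5] S\NP   >
    [3,4] "found" : (S\NP)/S
    [4,5] "here" : S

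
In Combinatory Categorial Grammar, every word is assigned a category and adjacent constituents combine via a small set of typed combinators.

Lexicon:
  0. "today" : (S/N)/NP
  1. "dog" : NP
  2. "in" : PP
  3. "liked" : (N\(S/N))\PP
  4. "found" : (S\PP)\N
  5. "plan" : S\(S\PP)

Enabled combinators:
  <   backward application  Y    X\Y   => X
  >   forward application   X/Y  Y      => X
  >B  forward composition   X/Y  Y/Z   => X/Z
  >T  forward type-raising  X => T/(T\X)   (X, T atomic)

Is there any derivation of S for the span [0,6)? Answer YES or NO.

YES

[0,6] S   <
  [0,5] S\PP   <
    [0,4] N   <
      [0,2] S/N   >
        [0,1] "today" : (S/N)/NP
        [1,2] "dog" : NP
      [2,4] N\(S/N)   <
        [2,3] "in" : PP
        [3,4] "liked" : (N\(S/N))\PP
    [4,5] "found" : (S\PP)\N
  [5,6] "plan" : S\(S\PP)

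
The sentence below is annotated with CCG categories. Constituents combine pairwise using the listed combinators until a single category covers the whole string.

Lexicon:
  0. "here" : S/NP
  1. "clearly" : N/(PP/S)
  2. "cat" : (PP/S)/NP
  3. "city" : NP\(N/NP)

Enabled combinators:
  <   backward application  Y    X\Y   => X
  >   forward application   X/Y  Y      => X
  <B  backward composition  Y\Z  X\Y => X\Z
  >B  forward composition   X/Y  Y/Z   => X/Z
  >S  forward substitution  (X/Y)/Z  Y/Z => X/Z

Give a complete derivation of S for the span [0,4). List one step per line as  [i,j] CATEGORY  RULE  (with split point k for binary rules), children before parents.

[0,1] S/NP  lex  "here"
[1,2] N/(PP/S)  lex  "clearly"
[2,3] (PP/S)/NP  lex  "cat"
[1,3] N/NP  >B  k=2
[3,4] NP\(N/NP)  lex  "city"
[1,4] NP  <  k=3
[0,4] S  >  k=1

[0,4] S   >
  [0,1] "here" : S/NP
  [1,4] NP   <
    [1,3] N/NP   >B
      [1,2] "clearly" : N/(PP/S)
      [2,3] "cat" : (PP/S)/NP
    [3,4] "city" : NP\(N/NP)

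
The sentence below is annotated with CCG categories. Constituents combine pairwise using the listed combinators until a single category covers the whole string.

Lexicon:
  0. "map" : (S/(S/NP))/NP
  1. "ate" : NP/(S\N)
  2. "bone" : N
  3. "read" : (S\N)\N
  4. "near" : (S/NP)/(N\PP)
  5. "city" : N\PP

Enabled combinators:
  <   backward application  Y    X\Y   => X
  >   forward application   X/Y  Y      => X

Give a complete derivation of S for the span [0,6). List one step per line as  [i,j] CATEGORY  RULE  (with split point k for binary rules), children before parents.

[0,1] (S/(S/NP))/NP  lex  "map"
[1,2] NP/(S\N)  lex  "ate"
[2,3] N  lex  "bone"
[3,4] (S\N)\N  lex  "read"
[2,4] S\N  <  k=3
[1,4] NP  >  k=2
[0,4] S/(S/NP)  >  k=1
[4,5] (S/NP)/(N\PP)  lex  "near"
[5,6] N\PP  lex  "city"
[4,6] S/NP  >  k=5
[0,6] S  >  k=4

[0,6] S   >
  [0,4] S/(S/NP)   >
    [0,1] "map" : (S/(S/NP))/NP
    [1,4] NP   >
      [1,2] "ate" : NP/(S\N)
      [2,4] S\N   <
        [2,3] "bone" : N
        [3,4] "read" : (S\N)\N
  [4,6] S/NP   >
    [4,5] "near" : (S/NP)/(N\PP)
    [5,6] "city" : N\PP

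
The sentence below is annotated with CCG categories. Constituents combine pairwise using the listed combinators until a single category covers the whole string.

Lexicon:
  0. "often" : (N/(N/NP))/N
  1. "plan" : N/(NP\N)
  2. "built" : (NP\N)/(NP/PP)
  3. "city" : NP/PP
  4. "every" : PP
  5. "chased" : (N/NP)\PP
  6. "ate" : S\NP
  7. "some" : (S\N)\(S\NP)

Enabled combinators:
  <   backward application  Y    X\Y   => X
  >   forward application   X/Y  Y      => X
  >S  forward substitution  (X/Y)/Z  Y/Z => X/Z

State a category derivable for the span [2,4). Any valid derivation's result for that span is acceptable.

NP\N

[0,8] S   <
  [0,6] N   >
    [0,4] N/(N/NP)   >
      [0,1] "often" : (N/(N/NP))/N
      [1,4] N   >
        [1,2] "plan" : N/(NP\N)
        [2,4] NP\N   >
          [2,3] "built" : (NP\N)/(NP/PP)
          [3,4] "city" : NP/PP
    [4,6] N/NP   <
      [4,5] "every" : PP
      [5,6] "chased" : (N/NP)\PP
  [6,8] S\N   <
    [6,7] "ate" : S\NP
    [7,8] "some" : (S\N)\(S\NP)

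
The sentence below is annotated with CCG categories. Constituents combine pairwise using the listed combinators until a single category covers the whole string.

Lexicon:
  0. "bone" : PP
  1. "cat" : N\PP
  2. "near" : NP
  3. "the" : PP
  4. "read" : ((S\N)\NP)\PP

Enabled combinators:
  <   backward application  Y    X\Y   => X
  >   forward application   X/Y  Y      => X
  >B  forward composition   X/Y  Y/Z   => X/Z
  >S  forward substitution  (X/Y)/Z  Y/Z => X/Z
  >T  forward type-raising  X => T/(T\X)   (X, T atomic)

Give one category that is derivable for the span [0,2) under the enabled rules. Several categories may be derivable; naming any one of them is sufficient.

N

[0,5] S   <
  [0,2] N   <
    [0,1] "bone" : PP
    [1,2] "cat" : N\PP
  [2,5] S\N   <
    [2,3] "near" : NP
    [3,5] (S\N)\NP   <
      [3,4] "the" : PP
      [4,5] "read" : ((S\N)\NP)\PP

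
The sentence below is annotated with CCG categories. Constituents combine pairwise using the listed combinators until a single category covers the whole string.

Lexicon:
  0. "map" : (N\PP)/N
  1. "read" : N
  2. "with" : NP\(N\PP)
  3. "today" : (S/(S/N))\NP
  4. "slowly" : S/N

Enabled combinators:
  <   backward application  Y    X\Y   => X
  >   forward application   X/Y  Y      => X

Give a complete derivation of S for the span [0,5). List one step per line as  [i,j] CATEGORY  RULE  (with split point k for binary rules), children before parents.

[0,1] (N\PP)/N  lex  "map"
[1,2] N  lex  "read"
[0,2] N\PP  >  k=1
[2,3] NP\(N\PP)  lex  "with"
[0,3] NP  <  k=2
[3,4] (S/(S/N))\NP  lex  "today"
[0,4] S/(S/N)  <  k=3
[4,5] S/N  lex  "slowly"
[0,5] S  >  k=4

[0,5] S   >
  [0,4] S/(S/N)   <
    [0,3] NP   <
      [0,2] N\PP   >
        [0,1] "map" : (N\PP)/N
        [1,2] "read" : N
      [2,3] "with" : NP\(N\PP)
    [3,4] "today" : (S/(S/N))\NP
  [4,5] "slowly" : S/N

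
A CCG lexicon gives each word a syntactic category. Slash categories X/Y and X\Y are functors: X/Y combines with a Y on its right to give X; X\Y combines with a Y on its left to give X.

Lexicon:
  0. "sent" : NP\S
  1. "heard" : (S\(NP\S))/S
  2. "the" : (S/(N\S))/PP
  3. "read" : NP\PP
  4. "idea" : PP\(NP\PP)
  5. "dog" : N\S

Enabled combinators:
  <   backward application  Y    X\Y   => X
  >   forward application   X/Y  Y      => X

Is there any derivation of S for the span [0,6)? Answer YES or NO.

YES

[0,6] S   <
  [0,1] "sent" : NP\S
  [1,6] S\(NP\S)   >
    [1,2] "heard" : (S\(NP\S))/S
    [2,6] S   >
      [2,5] S/(N\S)   >
        [2,3] "the" : (S/(N\S))/PP
        [3,5] PP   <
          [3,4] "read" : NP\PP
          [4,5] "idea" : PP\(NP\PP)
      [5,6] "dog" : N\S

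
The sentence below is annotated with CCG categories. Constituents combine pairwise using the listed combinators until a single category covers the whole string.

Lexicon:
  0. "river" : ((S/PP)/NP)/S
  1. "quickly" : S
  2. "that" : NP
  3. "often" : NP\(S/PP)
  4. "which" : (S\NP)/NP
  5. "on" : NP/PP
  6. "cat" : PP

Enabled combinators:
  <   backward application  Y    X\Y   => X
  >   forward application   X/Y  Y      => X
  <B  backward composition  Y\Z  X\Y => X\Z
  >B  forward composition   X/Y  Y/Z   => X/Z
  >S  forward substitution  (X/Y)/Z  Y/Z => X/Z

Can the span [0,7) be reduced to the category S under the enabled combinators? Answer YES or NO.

[0,7] S   <
  [0,4] NP   <
    [0,3] S/PP   >
      [0,2] (S/PP)/NP   >
        [0,1] "river" : ((S/PP)/NP)/S
        [1,2] "quickly" : S
      [2,3] "that" : NP
    [3,4] "often" : NP\(S/PP)
  [4,7] S\NP   >
    [4,5] "which" : (S\NP)/NP
    [5,7] NP   >
      [5,6] "on" : NP/PP
      [6,7] "cat" : PP

YES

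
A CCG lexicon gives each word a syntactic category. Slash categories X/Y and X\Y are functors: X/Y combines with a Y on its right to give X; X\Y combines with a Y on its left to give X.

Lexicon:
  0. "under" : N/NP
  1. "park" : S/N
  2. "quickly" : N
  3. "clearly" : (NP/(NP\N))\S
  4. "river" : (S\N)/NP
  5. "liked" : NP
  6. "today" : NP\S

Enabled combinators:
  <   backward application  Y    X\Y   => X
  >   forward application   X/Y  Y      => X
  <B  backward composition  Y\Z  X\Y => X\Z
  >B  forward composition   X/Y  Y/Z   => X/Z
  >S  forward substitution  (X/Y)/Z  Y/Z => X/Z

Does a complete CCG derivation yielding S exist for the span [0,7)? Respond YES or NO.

NO

N/NP S/N N (NP/(NP\N))\S (S\N)/NP NP NP\S
CKY chart[0,7] = {N}; S ∉ chart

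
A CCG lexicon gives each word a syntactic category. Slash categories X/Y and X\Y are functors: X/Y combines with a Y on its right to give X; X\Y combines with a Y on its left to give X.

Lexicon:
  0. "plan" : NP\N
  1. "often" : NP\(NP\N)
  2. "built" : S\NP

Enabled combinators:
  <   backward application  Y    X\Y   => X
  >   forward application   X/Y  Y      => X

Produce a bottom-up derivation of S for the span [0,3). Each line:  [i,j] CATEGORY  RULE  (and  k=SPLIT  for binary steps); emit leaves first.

[0,3] S   <
  [0,2] NP   <
    [0,1] "plan" : NP\N
    [1,2] "often" : NP\(NP\N)
  [2,3] "built" : S\NP

[0,1] NP\N  lex  "plan"
[1,2] NP\(NP\N)  lex  "often"
[0,2] NP  <  k=1
[2,3] S\NP  lex  "built"
[0,3] S  <  k=2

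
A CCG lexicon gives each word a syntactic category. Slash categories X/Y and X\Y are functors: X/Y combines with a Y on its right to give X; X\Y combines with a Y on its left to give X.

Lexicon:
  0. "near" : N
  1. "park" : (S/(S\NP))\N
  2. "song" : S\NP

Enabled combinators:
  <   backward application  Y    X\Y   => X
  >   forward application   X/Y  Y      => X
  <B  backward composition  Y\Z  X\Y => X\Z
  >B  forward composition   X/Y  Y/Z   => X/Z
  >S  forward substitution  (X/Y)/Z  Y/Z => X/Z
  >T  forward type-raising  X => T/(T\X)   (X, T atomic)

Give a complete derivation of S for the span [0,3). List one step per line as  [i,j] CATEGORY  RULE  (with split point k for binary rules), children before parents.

[0,1] N  lex  "near"
[1,2] (S/(S\NP))\N  lex  "park"
[0,2] S/(S\NP)  <  k=1
[2,3] S\NP  lex  "song"
[0,3] S  >  k=2

[0,3] S   >
  [0,2] S/(S\NP)   <
    [0,1] "near" : N
    [1,2] "park" : (S/(S\NP))\N
  [2,3] "song" : S\NP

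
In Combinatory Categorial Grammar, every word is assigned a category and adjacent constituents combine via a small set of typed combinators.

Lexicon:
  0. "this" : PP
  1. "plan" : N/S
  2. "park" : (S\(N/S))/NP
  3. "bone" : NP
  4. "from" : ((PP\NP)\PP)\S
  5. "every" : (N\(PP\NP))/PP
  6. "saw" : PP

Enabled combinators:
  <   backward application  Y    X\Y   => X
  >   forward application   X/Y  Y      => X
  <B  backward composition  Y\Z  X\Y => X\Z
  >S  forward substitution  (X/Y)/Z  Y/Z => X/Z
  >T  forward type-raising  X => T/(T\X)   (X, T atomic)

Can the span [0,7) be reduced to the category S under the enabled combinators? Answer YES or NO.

PP N/S (S\(N/S))/NP NP ((PP\NP)\PP)\S (N\(PP\NP))/PP PP
CKY chart[0,7] = {N, N/(N\N), NP/(NP\N), PP/(PP\N), S/(S\N)}; S ∉ chart

NO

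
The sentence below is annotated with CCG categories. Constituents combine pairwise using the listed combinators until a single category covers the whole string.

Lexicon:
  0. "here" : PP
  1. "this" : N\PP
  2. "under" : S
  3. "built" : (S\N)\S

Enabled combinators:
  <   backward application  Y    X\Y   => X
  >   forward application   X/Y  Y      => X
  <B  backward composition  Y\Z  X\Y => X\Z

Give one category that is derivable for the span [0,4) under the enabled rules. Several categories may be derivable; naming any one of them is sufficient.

S

[0,4] S   <
  [0,2] N   <
    [0,1] "here" : PP
    [1,2] "this" : N\PP
  [2,4] S\N   <
    [2,3] "under" : S
    [3,4] "built" : (S\N)\S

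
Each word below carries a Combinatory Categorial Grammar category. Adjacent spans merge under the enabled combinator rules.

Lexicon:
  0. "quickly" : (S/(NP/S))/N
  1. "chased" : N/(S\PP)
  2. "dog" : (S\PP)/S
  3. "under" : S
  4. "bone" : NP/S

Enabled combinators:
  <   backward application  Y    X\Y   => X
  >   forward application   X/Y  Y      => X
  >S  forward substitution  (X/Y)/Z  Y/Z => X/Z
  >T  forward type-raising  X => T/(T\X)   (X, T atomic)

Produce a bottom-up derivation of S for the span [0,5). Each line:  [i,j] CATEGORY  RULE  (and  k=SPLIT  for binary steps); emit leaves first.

[0,5] S   >
  [0,4] S/(NP/S)   >
    [0,1] "quickly" : (S/(NP/S))/N
    [1,4] N   >
      [1,2] "chased" : N/(S\PP)
      [2,4] S\PP   >
        [2,3] "dog" : (S\PP)/S
        [3,4] "under" : S
  [4,5] "bone" : NP/S

[0,1] (S/(NP/S))/N  lex  "quickly"
[1,2] N/(S\PP)  lex  "chased"
[2,3] (S\PP)/S  lex  "dog"
[3,4] S  lex  "under"
[2,4] S\PP  >  k=3
[1,4] N  >  k=2
[0,4] S/(NP/S)  >  k=1
[4,5] NP/S  lex  "bone"
[0,5] S  >  k=4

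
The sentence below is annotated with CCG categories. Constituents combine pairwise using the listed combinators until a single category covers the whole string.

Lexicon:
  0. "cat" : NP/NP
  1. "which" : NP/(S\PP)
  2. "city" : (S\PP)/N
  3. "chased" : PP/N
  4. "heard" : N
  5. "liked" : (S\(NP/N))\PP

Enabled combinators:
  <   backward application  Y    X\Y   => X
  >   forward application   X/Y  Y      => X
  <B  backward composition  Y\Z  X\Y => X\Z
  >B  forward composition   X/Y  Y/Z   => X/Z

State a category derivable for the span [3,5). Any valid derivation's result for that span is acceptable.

[0,6] S   <
  [0,3] NP/N   >B
    [0,1] "cat" : NP/NP
    [1,3] NP/N   >B
      [1,2] "which" : NP/(S\PP)
      [2,3] "city" : (S\PP)/N
  [3,6] S\(NP/N)   <
    [3,5] PP   >
      [3,4] "chased" : PP/N
      [4,5] "heard" : N
    [5,6] "liked" : (S\(NP/N))\PP

PP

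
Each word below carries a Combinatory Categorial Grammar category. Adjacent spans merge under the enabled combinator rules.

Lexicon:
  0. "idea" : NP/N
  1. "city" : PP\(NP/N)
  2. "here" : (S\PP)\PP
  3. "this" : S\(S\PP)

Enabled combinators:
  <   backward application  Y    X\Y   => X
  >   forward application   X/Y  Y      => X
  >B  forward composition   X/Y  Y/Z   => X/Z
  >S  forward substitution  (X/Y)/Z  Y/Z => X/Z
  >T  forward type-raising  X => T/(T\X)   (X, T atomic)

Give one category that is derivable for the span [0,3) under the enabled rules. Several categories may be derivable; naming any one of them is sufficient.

S\PP

[0,4] S   <
  [0,3] S\PP   <
    [0,2] PP   <
      [0,1] "idea" : NP/N
      [1,2] "city" : PP\(NP/N)
    [2,3] "here" : (S\PP)\PP
  [3,4] "this" : S\(S\PP)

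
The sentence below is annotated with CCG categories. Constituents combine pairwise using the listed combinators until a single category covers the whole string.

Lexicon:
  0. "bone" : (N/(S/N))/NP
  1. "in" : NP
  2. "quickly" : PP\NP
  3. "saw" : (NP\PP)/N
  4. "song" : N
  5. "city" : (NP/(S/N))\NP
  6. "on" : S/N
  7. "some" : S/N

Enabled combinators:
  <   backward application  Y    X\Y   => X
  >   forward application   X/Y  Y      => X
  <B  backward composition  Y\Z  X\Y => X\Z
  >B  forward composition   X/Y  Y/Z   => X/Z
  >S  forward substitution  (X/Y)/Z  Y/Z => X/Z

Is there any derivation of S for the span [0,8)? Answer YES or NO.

(N/(S/N))/NP NP PP\NP (NP\PP)/N N (NP/(S/N))\NP S/N S/N
CKY chart[0,8] = {N}; S ∉ chart

NO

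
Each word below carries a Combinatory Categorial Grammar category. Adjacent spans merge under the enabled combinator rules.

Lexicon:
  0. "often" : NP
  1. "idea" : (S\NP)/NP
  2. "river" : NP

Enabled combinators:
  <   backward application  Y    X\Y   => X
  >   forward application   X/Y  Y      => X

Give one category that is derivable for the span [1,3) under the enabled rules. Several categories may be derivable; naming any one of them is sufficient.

[0,3] S   <
  [0,1] "often" : NP
  [1,3] S\NP   >
    [1,2] "idea" : (S\NP)/NP
    [2,3] "river" : NP

S\NP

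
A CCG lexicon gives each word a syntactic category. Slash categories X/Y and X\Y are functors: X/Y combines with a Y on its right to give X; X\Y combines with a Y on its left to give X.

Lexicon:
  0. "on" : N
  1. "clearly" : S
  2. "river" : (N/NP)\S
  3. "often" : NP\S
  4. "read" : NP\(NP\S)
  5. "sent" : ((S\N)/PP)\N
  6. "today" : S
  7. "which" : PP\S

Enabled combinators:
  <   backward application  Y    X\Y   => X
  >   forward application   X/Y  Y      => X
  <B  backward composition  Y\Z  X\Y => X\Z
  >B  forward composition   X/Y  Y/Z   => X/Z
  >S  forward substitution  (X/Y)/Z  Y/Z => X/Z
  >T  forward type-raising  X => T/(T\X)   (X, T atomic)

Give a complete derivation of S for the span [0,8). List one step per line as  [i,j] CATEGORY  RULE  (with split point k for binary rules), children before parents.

[0,8] S   <
  [0,1] "on" : N
  [1,8] S\N   >
    [1,6] (S\N)/PP   <
      [1,5] N   >
        [1,3] N/NP   <
          [1,2] "clearly" : S
          [2,3] "river" : (N/NP)\S
        [3,5] NP   <
          [3,4] "often" : NP\S
          [4,5] "read" : NP\(NP\S)
      [5,6] "sent" : ((S\N)/PP)\N
    [6,8] PP   >
      [6,7] PP/(PP\S)   >T
        [6,7] "today" : S
      [7,8] "which" : PP\S

[0,1] N  lex  "on"
[1,2] S  lex  "clearly"
[2,3] (N/NP)\S  lex  "river"
[1,3] N/NP  <  k=2
[3,4] NP\S  lex  "often"
[4,5] NP\(NP\S)  lex  "read"
[3,5] NP  <  k=4
[1,5] N  >  k=3
[5,6] ((S\N)/PP)\N  lex  "sent"
[1,6] (S\N)/PP  <  k=5
[6,7] S  lex  "today"
[6,7] PP/(PP\S)  >T
[7,8] PP\S  lex  "which"
[6,8] PP  >  k=7
[1,8] S\N  >  k=6
[0,8] S  <  k=1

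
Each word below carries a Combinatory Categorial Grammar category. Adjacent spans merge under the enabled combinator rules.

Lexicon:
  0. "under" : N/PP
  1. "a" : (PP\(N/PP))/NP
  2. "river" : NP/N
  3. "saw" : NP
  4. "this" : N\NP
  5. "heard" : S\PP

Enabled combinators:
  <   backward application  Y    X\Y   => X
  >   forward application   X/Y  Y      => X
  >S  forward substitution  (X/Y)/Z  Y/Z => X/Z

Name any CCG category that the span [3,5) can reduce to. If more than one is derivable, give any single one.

N

[0,6] S   <
  [0,5] PP   <
    [0,1] "under" : N/PP
    [1,5] PP\(N/PP)   >
      [1,2] "a" : (PP\(N/PP))/NP
      [2,5] NP   >
        [2,3] "river" : NP/N
        [3,5] N   <
          [3,4] "saw" : NP
          [4,5] "this" : N\NP
  [5,6] "heard" : S\PP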